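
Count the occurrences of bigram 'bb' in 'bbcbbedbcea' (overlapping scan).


Scanning 'bbcbbedbcea' for bigram 'bb':
  Position 0: 'bb' -> MATCH
  Position 1: 'bc' -> no
  Position 2: 'cb' -> no
  Position 3: 'bb' -> MATCH
  Position 4: 'be' -> no
  Position 5: 'ed' -> no
  Position 6: 'db' -> no
  Position 7: 'bc' -> no
  Position 8: 'ce' -> no
  Position 9: 'ea' -> no
Total matches: 2

2


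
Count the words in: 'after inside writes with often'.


Counting words by splitting on spaces:
  Word 1: 'after'
  Word 2: 'inside'
  Word 3: 'writes'
  Word 4: 'with'
  Word 5: 'often'
Total words: 5

5


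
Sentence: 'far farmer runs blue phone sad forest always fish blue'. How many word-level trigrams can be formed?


Word trigrams from [10] words:
  Trigram 1: (far farmer runs)
  Trigram 2: (farmer runs blue)
  Trigram 3: (runs blue phone)
  Trigram 4: (blue phone sad)
  Trigram 5: (phone sad forest)
  Trigram 6: (sad forest always)
  Trigram 7: (forest always fish)
  Trigram 8: (always fish blue)
Total word trigrams: 10 - 2 = 8

8


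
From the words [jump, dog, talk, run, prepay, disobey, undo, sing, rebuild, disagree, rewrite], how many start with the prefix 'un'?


Checking each word for prefix 'un':
  'jump' -> no (count: 0)
  'dog' -> no (count: 0)
  'talk' -> no (count: 0)
  'run' -> no (count: 0)
  'prepay' -> no (count: 0)
  'disobey' -> no (count: 0)
  'undo' -> YES, starts with 'un' (count: 1)
  'sing' -> no (count: 1)
  'rebuild' -> no (count: 1)
  'disagree' -> no (count: 1)
  'rewrite' -> no (count: 1)
Total with prefix 'un': 1

1


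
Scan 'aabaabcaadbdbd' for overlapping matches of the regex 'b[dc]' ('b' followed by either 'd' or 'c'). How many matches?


Pattern: b[dc] means 'b' followed by either 'd' or 'c'.
Scanning 'aabaabcaadbdbd' position-by-position:
  Pos 0: window 'aa' -> no
  Pos 1: window 'ab' -> no
  Pos 2: window 'ba' -> no
  Pos 3: window 'aa' -> no
  Pos 4: window 'ab' -> no
  Pos 5: window 'bc' -> MATCH
  Pos 6: window 'ca' -> no
  Pos 7: window 'aa' -> no
  Pos 8: window 'ad' -> no
  Pos 9: window 'db' -> no
  Pos 10: window 'bd' -> MATCH
  Pos 11: window 'db' -> no
  Pos 12: window 'bd' -> MATCH
  Pos 13: window 'd' -> no
Total matches: 3

3


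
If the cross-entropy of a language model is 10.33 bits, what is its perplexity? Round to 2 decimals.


Perplexity formula: PP = 2^H
H = 10.33
PP = 2^10.33
Decompose: 2^10.33 = 2^10 * 2^0.33
2^10 = 1024, 2^0.33 ~ 1.2570134
PP ~ 1024 * 1.2570134 = 1287.1817216
Rounded to 2 decimals: 1287.18

1287.18


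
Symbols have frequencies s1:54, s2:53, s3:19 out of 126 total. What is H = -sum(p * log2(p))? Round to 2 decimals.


Computing entropy H = -sum(p_i * log2(p_i)):
  s1: p = 54/126 = 0.4286, -p*log2(p) = 0.5239
  s2: p = 53/126 = 0.4206, -p*log2(p) = 0.5255
  s3: p = 19/126 = 0.1508, -p*log2(p) = 0.4116
H = sum of terms = 1.4610
Rounded to 2 decimals: 1.46

1.46


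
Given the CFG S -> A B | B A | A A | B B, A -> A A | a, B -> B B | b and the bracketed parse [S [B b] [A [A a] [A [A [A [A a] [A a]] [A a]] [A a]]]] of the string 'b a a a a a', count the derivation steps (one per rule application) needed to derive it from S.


Every bracketed nonterminal node [X ...] in the tree is produced by exactly one rule application.
Reading the tree off as a leftmost derivation:
  Step 1: S  =>  B A   (applied S -> B A)
  Step 2: B A  =>  b A   (applied B -> b)
  Step 3: b A  =>  b A A   (applied A -> A A)
  Step 4: b A A  =>  b a A   (applied A -> a)
  Step 5: b a A  =>  b a A A   (applied A -> A A)
  Step 6: b a A A  =>  b a A A A   (applied A -> A A)
  Step 7: b a A A A  =>  b a A A A A   (applied A -> A A)
  Step 8: b a A A A A  =>  b a a A A A   (applied A -> a)
  Step 9: b a a A A A  =>  b a a a A A   (applied A -> a)
  Step 10: b a a a A A  =>  b a a a a A   (applied A -> a)
  Step 11: b a a a a A  =>  b a a a a a   (applied A -> a)
Final yield: b a a a a a
Total rewrite steps: 11

11


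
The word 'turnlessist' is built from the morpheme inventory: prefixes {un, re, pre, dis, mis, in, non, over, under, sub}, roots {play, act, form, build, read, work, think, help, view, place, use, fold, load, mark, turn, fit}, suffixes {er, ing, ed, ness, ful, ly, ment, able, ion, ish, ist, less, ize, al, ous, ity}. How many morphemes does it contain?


Segmenting 'turnlessist' against the inventory:
  'turn' -> root (morpheme 1)
  'less' -> suffix (morpheme 2)
  'ist' -> suffix (morpheme 3)
Total morphemes: 3

3


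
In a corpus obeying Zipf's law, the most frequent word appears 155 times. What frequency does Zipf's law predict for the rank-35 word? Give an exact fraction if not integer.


Zipf's law: freq(rank) = f1 / rank
f1 = 155, rank = 35
freq = 155 / 35
GCD(155, 35) = 5
Simplified: 31/7

31/7


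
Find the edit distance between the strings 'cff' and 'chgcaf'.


Building DP table for s1='cff' (len 3) and s2='chgcaf' (len 6):
       c  h  g  c  a  f
    0  1  2  3  4  5  6
  c 1  0  1  2  3  4  5
  f 2  1  1  2  3  4  4
  f 3  2  2  2  3  4  4
Edit distance = dp[3][6] = 4

4


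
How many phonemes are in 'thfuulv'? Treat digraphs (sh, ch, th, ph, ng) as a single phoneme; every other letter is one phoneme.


Parsing 'thfuulv' greedily, digraphs first:
  'th' -> digraph (1 consonant phoneme) (phonemes so far: 1)
  'f' -> consonant phoneme (phonemes so far: 2)
  'u' -> vowel phoneme (phonemes so far: 3)
  'u' -> vowel phoneme (phonemes so far: 4)
  'l' -> consonant phoneme (phonemes so far: 5)
  'v' -> consonant phoneme (phonemes so far: 6)
Total phonemes: 6

6


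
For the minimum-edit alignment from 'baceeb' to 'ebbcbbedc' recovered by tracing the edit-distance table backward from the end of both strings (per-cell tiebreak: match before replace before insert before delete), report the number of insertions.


Edit distance = 6. Backtracking from cell (6, 9) with preference match > replace > insert > delete,
then listing the resulting alignment 'baceeb' -> 'ebbcbbedc' left to right:
  Step 1: insert 'e' [insertion #1]
  Step 2: keep 'b'
  Step 3: replace a->b
  Step 4: keep 'c'
  Step 5: insert 'b' [insertion #2]
  Step 6: insert 'b' [insertion #3]
  Step 7: keep 'e'
  Step 8: replace e->d
  Step 9: replace b->c
Total insertions: 3

3


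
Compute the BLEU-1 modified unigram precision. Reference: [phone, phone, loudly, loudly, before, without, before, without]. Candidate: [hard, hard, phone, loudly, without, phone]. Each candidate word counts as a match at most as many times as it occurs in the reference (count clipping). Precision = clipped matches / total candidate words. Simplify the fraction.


Reference word counts: {'before': 2, 'loudly': 2, 'phone': 2, 'without': 2}
Checking each candidate word (with clipping):
  'hard' -> not in reference -> no match (matches: 0)
  'hard' -> not in reference -> no match (matches: 0)
  'phone' -> in reference (ref count 2, used 1/2) -> match (matches: 1)
  'loudly' -> in reference (ref count 2, used 1/2) -> match (matches: 2)
  'without' -> in reference (ref count 2, used 1/2) -> match (matches: 3)
  'phone' -> in reference (ref count 2, used 2/2) -> match (matches: 4)
Clipped matches: 4, Candidate length: 6
Precision = 4/6 = 2/3

2/3


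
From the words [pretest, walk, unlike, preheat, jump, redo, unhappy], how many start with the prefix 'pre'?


Checking each word for prefix 'pre':
  'pretest' -> YES, starts with 'pre' (count: 1)
  'walk' -> no (count: 1)
  'unlike' -> no (count: 1)
  'preheat' -> YES, starts with 'pre' (count: 2)
  'jump' -> no (count: 2)
  'redo' -> no (count: 2)
  'unhappy' -> no (count: 2)
Total with prefix 'pre': 2

2


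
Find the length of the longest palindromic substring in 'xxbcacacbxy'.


Scanning 'xxbcacacbxy' for palindromic substrings.
Substring at positions 1-9: 'xbcacacbx'.
Check: reverse('xbcacacbx') = 'xbcacacbx' -> palindrome confirmed.
Neighbouring characters ('x' / 'y') break symmetry, so it cannot extend further.
No longer palindromic substring exists; longest length = 9

9


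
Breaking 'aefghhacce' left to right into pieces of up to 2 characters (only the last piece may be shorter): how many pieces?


'aefghhacce' has 10 characters.
Chunking with max size 2:
  Chunk 1: 'ae' (positions 0-1)
  Chunk 2: 'fg' (positions 2-3)
  Chunk 3: 'hh' (positions 4-5)
  Chunk 4: 'ac' (positions 6-7)
  Chunk 5: 'ce' (positions 8-9)
Total chunks: ceil(10 / 2) = 5

5


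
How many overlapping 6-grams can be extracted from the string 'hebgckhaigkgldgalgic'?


String 'hebgckhaigkgldgalgic' has length L = 20.
Number of overlapping n-grams = L - n + 1
Substituting: 20 - 6 + 1 = 15

15


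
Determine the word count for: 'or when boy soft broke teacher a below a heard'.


Counting words by splitting on spaces:
  Word 1: 'or'
  Word 2: 'when'
  Word 3: 'boy'
  Word 4: 'soft'
  Word 5: 'broke'
  Word 6: 'teacher'
  Word 7: 'a'
  Word 8: 'below'
  Word 9: 'a'
  Word 10: 'heard'
Total words: 10

10


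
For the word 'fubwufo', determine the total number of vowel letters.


Scanning each character of 'fubwufo':
  Position 1: 'f' -> consonant (running count: 0)
  Position 2: 'u' -> vowel (running count: 1)
  Position 3: 'b' -> consonant (running count: 1)
  Position 4: 'w' -> consonant (running count: 1)
  Position 5: 'u' -> vowel (running count: 2)
  Position 6: 'f' -> consonant (running count: 2)
  Position 7: 'o' -> vowel (running count: 3)
Total vowels: 3

3


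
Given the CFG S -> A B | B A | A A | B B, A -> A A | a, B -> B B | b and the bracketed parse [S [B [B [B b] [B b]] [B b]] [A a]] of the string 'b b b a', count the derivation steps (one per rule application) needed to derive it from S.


Every bracketed nonterminal node [X ...] in the tree is produced by exactly one rule application.
Reading the tree off as a leftmost derivation:
  Step 1: S  =>  B A   (applied S -> B A)
  Step 2: B A  =>  B B A   (applied B -> B B)
  Step 3: B B A  =>  B B B A   (applied B -> B B)
  Step 4: B B B A  =>  b B B A   (applied B -> b)
  Step 5: b B B A  =>  b b B A   (applied B -> b)
  Step 6: b b B A  =>  b b b A   (applied B -> b)
  Step 7: b b b A  =>  b b b a   (applied A -> a)
Final yield: b b b a
Total rewrite steps: 7

7


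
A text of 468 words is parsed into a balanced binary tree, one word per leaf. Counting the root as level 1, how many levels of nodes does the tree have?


In a balanced binary tree with n leaves the deepest leaf is ceil(log2(n)) edges below the root,
so counting node levels inclusive of root and leaves gives ceil(log2(n)) + 1 levels.
log2(468) = 8.8704
ceil(8.8704) = 9
levels = 9 + 1 = 10

10


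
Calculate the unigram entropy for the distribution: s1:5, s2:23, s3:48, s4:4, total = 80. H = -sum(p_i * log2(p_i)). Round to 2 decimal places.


Computing entropy H = -sum(p_i * log2(p_i)):
  s1: p = 5/80 = 0.0625, -p*log2(p) = 0.2500
  s2: p = 23/80 = 0.2875, -p*log2(p) = 0.5170
  s3: p = 48/80 = 0.6000, -p*log2(p) = 0.4422
  s4: p = 4/80 = 0.0500, -p*log2(p) = 0.2161
H = sum of terms = 1.4253
Rounded to 2 decimals: 1.43

1.43


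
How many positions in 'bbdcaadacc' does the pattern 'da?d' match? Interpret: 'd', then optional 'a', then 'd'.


Pattern: da?d means 'd', then optional 'a', then 'd'.
Scanning 'bbdcaadacc' position-by-position:
  Pos 0: window 'bbd' -> no
  Pos 1: window 'bdc' -> no
  Pos 2: window 'dca' -> no
  Pos 3: window 'caa' -> no
  Pos 4: window 'aad' -> no
  Pos 5: window 'ada' -> no
  Pos 6: window 'dac' -> no
  Pos 7: window 'acc' -> no
  Pos 8: window 'cc' -> no
  Pos 9: window 'c' -> no
Total matches: 0

0


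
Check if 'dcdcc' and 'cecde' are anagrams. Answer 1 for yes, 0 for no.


Sort characters of 'dcdcc': 'cccdd'
Sort characters of 'cecde': 'ccdee'
Sorted forms differ -> they are NOT anagrams
Result: 0

0


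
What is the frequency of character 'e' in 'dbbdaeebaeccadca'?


Scanning 'dbbdaeebaeccadca' for 'e':
  Position 5: 'e' -> MATCH (count: 1)
  Position 6: 'e' -> MATCH (count: 2)
  Position 9: 'e' -> MATCH (count: 3)
Total occurrences of 'e': 3

3


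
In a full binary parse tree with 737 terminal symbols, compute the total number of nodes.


Leaf nodes (terminals): 737
Internal nodes = n - 1 = 737 - 1 = 736
Total = leaves + internal = 737 + 736 = 1473

1473


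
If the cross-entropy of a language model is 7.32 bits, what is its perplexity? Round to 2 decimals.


Perplexity formula: PP = 2^H
H = 7.32
PP = 2^7.32
Decompose: 2^7.32 = 2^7 * 2^0.32
2^7 = 128, 2^0.32 ~ 1.2483305
PP ~ 128 * 1.2483305 = 159.7863040
Rounded to 2 decimals: 159.79

159.79


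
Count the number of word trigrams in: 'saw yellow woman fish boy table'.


Word trigrams from [6] words:
  Trigram 1: (saw yellow woman)
  Trigram 2: (yellow woman fish)
  Trigram 3: (woman fish boy)
  Trigram 4: (fish boy table)
Total word trigrams: 6 - 2 = 4

4


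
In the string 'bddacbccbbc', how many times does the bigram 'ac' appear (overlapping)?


Scanning 'bddacbccbbc' for bigram 'ac':
  Position 0: 'bd' -> no
  Position 1: 'dd' -> no
  Position 2: 'da' -> no
  Position 3: 'ac' -> MATCH
  Position 4: 'cb' -> no
  Position 5: 'bc' -> no
  Position 6: 'cc' -> no
  Position 7: 'cb' -> no
  Position 8: 'bb' -> no
  Position 9: 'bc' -> no
Total matches: 1

1


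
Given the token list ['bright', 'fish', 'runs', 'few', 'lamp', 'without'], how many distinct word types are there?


Listing all tokens and tracking unique types:
  Token 1: 'bright' -> NEW (unique so far: 1)
  Token 2: 'fish' -> NEW (unique so far: 2)
  Token 3: 'runs' -> NEW (unique so far: 3)
  Token 4: 'few' -> NEW (unique so far: 4)
  Token 5: 'lamp' -> NEW (unique so far: 5)
  Token 6: 'without' -> NEW (unique so far: 6)
Unique types: ('bright', 'few', 'fish', 'lamp', 'runs', 'without')
Vocabulary size: 6

6


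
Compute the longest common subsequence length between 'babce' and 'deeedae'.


DP table for LCS of 'babce' and 'deeedae':
       d  e  e  e  d  a  e
    0  0  0  0  0  0  0  0
  b 0  0  0  0  0  0  0  0
  a 0  0  0  0  0  0  1  1
  b 0  0  0  0  0  0  1  1
  c 0  0  0  0  0  0  1  1
  e 0  0  1  1  1  1  1  2
LCS: 'ae'
LCS length = 2

2


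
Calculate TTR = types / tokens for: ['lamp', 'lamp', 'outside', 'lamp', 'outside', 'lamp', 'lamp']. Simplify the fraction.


Tokens: 7
Unique types: ('lamp', 'outside') = 2
TTR = 2/7
Already in lowest terms.

2/7


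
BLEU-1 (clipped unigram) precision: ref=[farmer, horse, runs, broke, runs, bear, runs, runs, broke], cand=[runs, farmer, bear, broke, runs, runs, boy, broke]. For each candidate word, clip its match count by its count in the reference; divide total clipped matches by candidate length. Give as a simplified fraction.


Reference word counts: {'bear': 1, 'broke': 2, 'farmer': 1, 'horse': 1, 'runs': 4}
Checking each candidate word (with clipping):
  'runs' -> in reference (ref count 4, used 1/4) -> match (matches: 1)
  'farmer' -> in reference (ref count 1, used 1/1) -> match (matches: 2)
  'bear' -> in reference (ref count 1, used 1/1) -> match (matches: 3)
  'broke' -> in reference (ref count 2, used 1/2) -> match (matches: 4)
  'runs' -> in reference (ref count 4, used 2/4) -> match (matches: 5)
  'runs' -> in reference (ref count 4, used 3/4) -> match (matches: 6)
  'boy' -> not in reference -> no match (matches: 6)
  'broke' -> in reference (ref count 2, used 2/2) -> match (matches: 7)
Clipped matches: 7, Candidate length: 8
Precision = 7/8

7/8


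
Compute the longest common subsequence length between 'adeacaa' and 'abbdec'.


DP table for LCS of 'adeacaa' and 'abbdec':
       a  b  b  d  e  c
    0  0  0  0  0  0  0
  a 0  1  1  1  1  1  1
  d 0  1  1  1  2  2  2
  e 0  1  1  1  2  3  3
  a 0  1  1  1  2  3  3
  c 0  1  1  1  2  3  4
  a 0  1  1  1  2  3  4
  a 0  1  1  1  2  3  4
LCS: 'adec'
LCS length = 4

4


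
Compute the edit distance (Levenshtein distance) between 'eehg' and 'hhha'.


Building DP table for s1='eehg' (len 4) and s2='hhha' (len 4):
       h  h  h  a
    0  1  2  3  4
  e 1  1  2  3  4
  e 2  2  2  3  4
  h 3  2  2  2  3
  g 4  3  3  3  3
Edit distance = dp[4][4] = 3

3


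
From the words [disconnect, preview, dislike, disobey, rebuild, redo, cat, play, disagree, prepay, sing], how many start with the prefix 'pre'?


Checking each word for prefix 'pre':
  'disconnect' -> no (count: 0)
  'preview' -> YES, starts with 'pre' (count: 1)
  'dislike' -> no (count: 1)
  'disobey' -> no (count: 1)
  'rebuild' -> no (count: 1)
  'redo' -> no (count: 1)
  'cat' -> no (count: 1)
  'play' -> no (count: 1)
  'disagree' -> no (count: 1)
  'prepay' -> YES, starts with 'pre' (count: 2)
  'sing' -> no (count: 2)
Total with prefix 'pre': 2

2


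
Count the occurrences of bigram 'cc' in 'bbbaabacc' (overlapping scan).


Scanning 'bbbaabacc' for bigram 'cc':
  Position 0: 'bb' -> no
  Position 1: 'bb' -> no
  Position 2: 'ba' -> no
  Position 3: 'aa' -> no
  Position 4: 'ab' -> no
  Position 5: 'ba' -> no
  Position 6: 'ac' -> no
  Position 7: 'cc' -> MATCH
Total matches: 1

1


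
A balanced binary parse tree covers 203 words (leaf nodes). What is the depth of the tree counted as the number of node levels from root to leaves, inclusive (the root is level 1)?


In a balanced binary tree with n leaves the deepest leaf is ceil(log2(n)) edges below the root,
so counting node levels inclusive of root and leaves gives ceil(log2(n)) + 1 levels.
log2(203) = 7.6653
ceil(7.6653) = 8
levels = 8 + 1 = 9

9


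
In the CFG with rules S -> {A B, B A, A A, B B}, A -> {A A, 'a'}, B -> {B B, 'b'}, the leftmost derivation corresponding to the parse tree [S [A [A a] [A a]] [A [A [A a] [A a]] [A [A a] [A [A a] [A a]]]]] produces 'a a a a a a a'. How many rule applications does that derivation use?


Every bracketed nonterminal node [X ...] in the tree is produced by exactly one rule application.
Reading the tree off as a leftmost derivation:
  Step 1: S  =>  A A   (applied S -> A A)
  Step 2: A A  =>  A A A   (applied A -> A A)
  Step 3: A A A  =>  a A A   (applied A -> a)
  Step 4: a A A  =>  a a A   (applied A -> a)
  Step 5: a a A  =>  a a A A   (applied A -> A A)
  Step 6: a a A A  =>  a a A A A   (applied A -> A A)
  Step 7: a a A A A  =>  a a a A A   (applied A -> a)
  Step 8: a a a A A  =>  a a a a A   (applied A -> a)
  Step 9: a a a a A  =>  a a a a A A   (applied A -> A A)
  Step 10: a a a a A A  =>  a a a a a A   (applied A -> a)
  Step 11: a a a a a A  =>  a a a a a A A   (applied A -> A A)
  Step 12: a a a a a A A  =>  a a a a a a A   (applied A -> a)
  Step 13: a a a a a a A  =>  a a a a a a a   (applied A -> a)
Final yield: a a a a a a a
Total rewrite steps: 13

13


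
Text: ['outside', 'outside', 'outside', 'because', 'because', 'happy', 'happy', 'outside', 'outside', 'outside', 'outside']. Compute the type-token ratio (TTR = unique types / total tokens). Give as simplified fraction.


Tokens: 11
Unique types: ('because', 'happy', 'outside') = 3
TTR = 3/11
Already in lowest terms.

3/11


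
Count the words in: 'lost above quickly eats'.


Counting words by splitting on spaces:
  Word 1: 'lost'
  Word 2: 'above'
  Word 3: 'quickly'
  Word 4: 'eats'
Total words: 4

4


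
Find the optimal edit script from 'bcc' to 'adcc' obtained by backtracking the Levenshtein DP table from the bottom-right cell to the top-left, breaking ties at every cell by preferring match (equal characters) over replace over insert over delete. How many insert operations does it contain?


Edit distance = 2. Backtracking from cell (3, 4) with preference match > replace > insert > delete,
then listing the resulting alignment 'bcc' -> 'adcc' left to right:
  Step 1: insert 'a' [insertion #1]
  Step 2: replace b->d
  Step 3: keep 'c'
  Step 4: keep 'c'
Total insertions: 1

1


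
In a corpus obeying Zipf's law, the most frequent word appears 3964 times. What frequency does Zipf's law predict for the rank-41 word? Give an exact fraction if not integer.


Zipf's law: freq(rank) = f1 / rank
f1 = 3964, rank = 41
freq = 3964 / 41
GCD(3964, 41) = 1
Simplified: 3964/41

3964/41


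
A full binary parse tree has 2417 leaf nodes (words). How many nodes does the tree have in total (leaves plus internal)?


Leaf nodes (terminals): 2417
Internal nodes = n - 1 = 2417 - 1 = 2416
Total = leaves + internal = 2417 + 2416 = 4833

4833


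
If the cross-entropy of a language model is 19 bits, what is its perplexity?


Perplexity formula: PP = 2^H
H = 19
PP = 2^19
PP = 2^19 = 524288

524288


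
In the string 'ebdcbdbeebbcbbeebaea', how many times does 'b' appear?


Scanning 'ebdcbdbeebbcbbeebaea' for 'b':
  Position 1: 'b' -> MATCH (count: 1)
  Position 4: 'b' -> MATCH (count: 2)
  Position 6: 'b' -> MATCH (count: 3)
  Position 9: 'b' -> MATCH (count: 4)
  Position 10: 'b' -> MATCH (count: 5)
  Position 12: 'b' -> MATCH (count: 6)
  Position 13: 'b' -> MATCH (count: 7)
  Position 16: 'b' -> MATCH (count: 8)
Total occurrences of 'b': 8

8


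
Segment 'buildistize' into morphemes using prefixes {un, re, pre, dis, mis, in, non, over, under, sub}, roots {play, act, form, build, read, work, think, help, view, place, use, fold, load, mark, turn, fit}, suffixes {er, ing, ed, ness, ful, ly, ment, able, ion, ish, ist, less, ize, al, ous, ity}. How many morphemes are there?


Segmenting 'buildistize' against the inventory:
  'build' -> root (morpheme 1)
  'ist' -> suffix (morpheme 2)
  'ize' -> suffix (morpheme 3)
Total morphemes: 3

3


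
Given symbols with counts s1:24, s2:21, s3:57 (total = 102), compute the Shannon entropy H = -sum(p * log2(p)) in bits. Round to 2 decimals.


Computing entropy H = -sum(p_i * log2(p_i)):
  s1: p = 24/102 = 0.2353, -p*log2(p) = 0.4912
  s2: p = 21/102 = 0.2059, -p*log2(p) = 0.4694
  s3: p = 57/102 = 0.5588, -p*log2(p) = 0.4692
H = sum of terms = 1.4298
Rounded to 2 decimals: 1.43

1.43


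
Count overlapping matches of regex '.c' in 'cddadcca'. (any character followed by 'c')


Pattern: .c means any character followed by 'c'.
Scanning 'cddadcca' position-by-position:
  Pos 0: window 'cd' -> no
  Pos 1: window 'dd' -> no
  Pos 2: window 'da' -> no
  Pos 3: window 'ad' -> no
  Pos 4: window 'dc' -> MATCH
  Pos 5: window 'cc' -> MATCH
  Pos 6: window 'ca' -> no
  Pos 7: window 'a' -> no
Total matches: 2

2


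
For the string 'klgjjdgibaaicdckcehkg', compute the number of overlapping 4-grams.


String 'klgjjdgibaaicdckcehkg' has length L = 21.
Number of overlapping n-grams = L - n + 1
Substituting: 21 - 4 + 1 = 18

18


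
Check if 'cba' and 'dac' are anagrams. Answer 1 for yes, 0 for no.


Sort characters of 'cba': 'abc'
Sort characters of 'dac': 'acd'
Sorted forms differ -> they are NOT anagrams
Result: 0

0


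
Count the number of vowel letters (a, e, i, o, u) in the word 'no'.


Scanning each character of 'no':
  Position 1: 'n' -> consonant (running count: 0)
  Position 2: 'o' -> vowel (running count: 1)
Total vowels: 1

1


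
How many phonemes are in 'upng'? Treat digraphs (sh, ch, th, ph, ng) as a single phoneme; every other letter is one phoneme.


Parsing 'upng' greedily, digraphs first:
  'u' -> vowel phoneme (phonemes so far: 1)
  'p' -> consonant phoneme (phonemes so far: 2)
  'ng' -> digraph (1 consonant phoneme) (phonemes so far: 3)
Total phonemes: 3

3


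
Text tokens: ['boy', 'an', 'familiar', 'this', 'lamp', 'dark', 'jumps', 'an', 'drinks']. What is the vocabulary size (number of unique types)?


Listing all tokens and tracking unique types:
  Token 1: 'boy' -> NEW (unique so far: 1)
  Token 2: 'an' -> NEW (unique so far: 2)
  Token 3: 'familiar' -> NEW (unique so far: 3)
  Token 4: 'this' -> NEW (unique so far: 4)
  Token 5: 'lamp' -> NEW (unique so far: 5)
  Token 6: 'dark' -> NEW (unique so far: 6)
  Token 7: 'jumps' -> NEW (unique so far: 7)
  Token 8: 'an' -> duplicate (unique so far: 7)
  Token 9: 'drinks' -> NEW (unique so far: 8)
Unique types: ('an', 'boy', 'dark', 'drinks', 'familiar', 'jumps', 'lamp', 'this')
Vocabulary size: 8

8


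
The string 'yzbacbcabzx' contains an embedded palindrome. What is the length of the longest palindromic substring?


Scanning 'yzbacbcabzx' for palindromic substrings.
Substring at positions 1-9: 'zbacbcabz'.
Check: reverse('zbacbcabz') = 'zbacbcabz' -> palindrome confirmed.
Neighbouring characters ('y' / 'x') break symmetry, so it cannot extend further.
No longer palindromic substring exists; longest length = 9

9


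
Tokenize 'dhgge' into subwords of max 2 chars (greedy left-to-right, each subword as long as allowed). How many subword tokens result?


'dhgge' has 5 characters.
Chunking with max size 2:
  Chunk 1: 'dh' (positions 0-1)
  Chunk 2: 'gg' (positions 2-3)
  Chunk 3: 'e' (positions 4-4)
Total chunks: ceil(5 / 2) = 3

3


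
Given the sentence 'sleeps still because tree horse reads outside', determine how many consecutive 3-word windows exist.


Word trigrams from [7] words:
  Trigram 1: (sleeps still because)
  Trigram 2: (still because tree)
  Trigram 3: (because tree horse)
  Trigram 4: (tree horse reads)
  Trigram 5: (horse reads outside)
Total word trigrams: 7 - 2 = 5

5


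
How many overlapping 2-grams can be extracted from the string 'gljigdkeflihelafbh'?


String 'gljigdkeflihelafbh' has length L = 18.
Number of overlapping n-grams = L - n + 1
Substituting: 18 - 2 + 1 = 17

17


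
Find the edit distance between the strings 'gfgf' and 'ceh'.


Building DP table for s1='gfgf' (len 4) and s2='ceh' (len 3):
       c  e  h
    0  1  2  3
  g 1  1  2  3
  f 2  2  2  3
  g 3  3  3  3
  f 4  4  4  4
Edit distance = dp[4][3] = 4

4


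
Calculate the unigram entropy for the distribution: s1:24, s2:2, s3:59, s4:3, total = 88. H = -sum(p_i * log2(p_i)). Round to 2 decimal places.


Computing entropy H = -sum(p_i * log2(p_i)):
  s1: p = 24/88 = 0.2727, -p*log2(p) = 0.5112
  s2: p = 2/88 = 0.0227, -p*log2(p) = 0.1241
  s3: p = 59/88 = 0.6705, -p*log2(p) = 0.3867
  s4: p = 3/88 = 0.0341, -p*log2(p) = 0.1662
H = sum of terms = 1.1882
Rounded to 2 decimals: 1.19

1.19


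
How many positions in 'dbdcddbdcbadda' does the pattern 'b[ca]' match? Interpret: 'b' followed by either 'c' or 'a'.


Pattern: b[ca] means 'b' followed by either 'c' or 'a'.
Scanning 'dbdcddbdcbadda' position-by-position:
  Pos 0: window 'db' -> no
  Pos 1: window 'bd' -> no
  Pos 2: window 'dc' -> no
  Pos 3: window 'cd' -> no
  Pos 4: window 'dd' -> no
  Pos 5: window 'db' -> no
  Pos 6: window 'bd' -> no
  Pos 7: window 'dc' -> no
  Pos 8: window 'cb' -> no
  Pos 9: window 'ba' -> MATCH
  Pos 10: window 'ad' -> no
  Pos 11: window 'dd' -> no
  Pos 12: window 'da' -> no
  Pos 13: window 'a' -> no
Total matches: 1

1


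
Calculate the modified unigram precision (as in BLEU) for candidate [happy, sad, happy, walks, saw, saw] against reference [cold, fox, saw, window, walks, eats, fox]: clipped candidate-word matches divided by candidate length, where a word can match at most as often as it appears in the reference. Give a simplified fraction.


Reference word counts: {'cold': 1, 'eats': 1, 'fox': 2, 'saw': 1, 'walks': 1, 'window': 1}
Checking each candidate word (with clipping):
  'happy' -> not in reference -> no match (matches: 0)
  'sad' -> not in reference -> no match (matches: 0)
  'happy' -> not in reference -> no match (matches: 0)
  'walks' -> in reference (ref count 1, used 1/1) -> match (matches: 1)
  'saw' -> in reference (ref count 1, used 1/1) -> match (matches: 2)
  'saw' -> ref count 1 already used up (1/1) -> clipped, no match (matches: 2)
Clipped matches: 2, Candidate length: 6
Precision = 2/6 = 1/3

1/3


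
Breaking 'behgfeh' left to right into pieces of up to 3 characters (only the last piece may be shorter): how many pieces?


'behgfeh' has 7 characters.
Chunking with max size 3:
  Chunk 1: 'beh' (positions 0-2)
  Chunk 2: 'gfe' (positions 3-5)
  Chunk 3: 'h' (positions 6-6)
Total chunks: ceil(7 / 3) = 3

3


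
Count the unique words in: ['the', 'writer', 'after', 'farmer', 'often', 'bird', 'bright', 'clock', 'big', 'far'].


Listing all tokens and tracking unique types:
  Token 1: 'the' -> NEW (unique so far: 1)
  Token 2: 'writer' -> NEW (unique so far: 2)
  Token 3: 'after' -> NEW (unique so far: 3)
  Token 4: 'farmer' -> NEW (unique so far: 4)
  Token 5: 'often' -> NEW (unique so far: 5)
  Token 6: 'bird' -> NEW (unique so far: 6)
  Token 7: 'bright' -> NEW (unique so far: 7)
  Token 8: 'clock' -> NEW (unique so far: 8)
  Token 9: 'big' -> NEW (unique so far: 9)
  Token 10: 'far' -> NEW (unique so far: 10)
Unique types: ('after', 'big', 'bird', 'bright', 'clock', 'far', 'farmer', 'often', 'the', 'writer')
Vocabulary size: 10

10


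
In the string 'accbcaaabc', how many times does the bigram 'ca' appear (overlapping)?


Scanning 'accbcaaabc' for bigram 'ca':
  Position 0: 'ac' -> no
  Position 1: 'cc' -> no
  Position 2: 'cb' -> no
  Position 3: 'bc' -> no
  Position 4: 'ca' -> MATCH
  Position 5: 'aa' -> no
  Position 6: 'aa' -> no
  Position 7: 'ab' -> no
  Position 8: 'bc' -> no
Total matches: 1

1


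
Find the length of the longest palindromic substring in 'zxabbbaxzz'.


Scanning 'zxabbbaxzz' for palindromic substrings.
Substring at positions 0-8: 'zxabbbaxz'.
Check: reverse('zxabbbaxz') = 'zxabbbaxz' -> palindrome confirmed.
Neighbouring characters ('-' / 'z') break symmetry, so it cannot extend further.
No longer palindromic substring exists; longest length = 9

9


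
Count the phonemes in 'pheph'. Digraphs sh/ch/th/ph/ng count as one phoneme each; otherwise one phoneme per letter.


Parsing 'pheph' greedily, digraphs first:
  'ph' -> digraph (1 consonant phoneme) (phonemes so far: 1)
  'e' -> vowel phoneme (phonemes so far: 2)
  'ph' -> digraph (1 consonant phoneme) (phonemes so far: 3)
Total phonemes: 3

3


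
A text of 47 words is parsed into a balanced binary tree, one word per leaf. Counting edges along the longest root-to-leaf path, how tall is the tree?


In a balanced binary tree with n leaves the deepest leaf is ceil(log2(n)) edges below the root.
log2(47) = 5.5546
ceil(5.5546) = 6
height (edges) = 6

6


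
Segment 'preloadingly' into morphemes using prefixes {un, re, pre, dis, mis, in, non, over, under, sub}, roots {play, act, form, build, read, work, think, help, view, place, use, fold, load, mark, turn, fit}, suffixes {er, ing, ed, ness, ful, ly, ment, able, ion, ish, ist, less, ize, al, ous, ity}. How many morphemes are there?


Segmenting 'preloadingly' against the inventory:
  'pre' -> prefix (morpheme 1)
  'load' -> root (morpheme 2)
  'ing' -> suffix (morpheme 3)
  'ly' -> suffix (morpheme 4)
Total morphemes: 4

4


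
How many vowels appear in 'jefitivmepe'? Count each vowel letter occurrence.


Scanning each character of 'jefitivmepe':
  Position 1: 'j' -> consonant (running count: 0)
  Position 2: 'e' -> vowel (running count: 1)
  Position 3: 'f' -> consonant (running count: 1)
  Position 4: 'i' -> vowel (running count: 2)
  Position 5: 't' -> consonant (running count: 2)
  Position 6: 'i' -> vowel (running count: 3)
  Position 7: 'v' -> consonant (running count: 3)
  Position 8: 'm' -> consonant (running count: 3)
  Position 9: 'e' -> vowel (running count: 4)
  Position 10: 'p' -> consonant (running count: 4)
  Position 11: 'e' -> vowel (running count: 5)
Total vowels: 5

5


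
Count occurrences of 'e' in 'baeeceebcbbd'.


Scanning 'baeeceebcbbd' for 'e':
  Position 2: 'e' -> MATCH (count: 1)
  Position 3: 'e' -> MATCH (count: 2)
  Position 5: 'e' -> MATCH (count: 3)
  Position 6: 'e' -> MATCH (count: 4)
Total occurrences of 'e': 4

4


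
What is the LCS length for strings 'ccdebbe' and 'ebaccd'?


DP table for LCS of 'ccdebbe' and 'ebaccd':
       e  b  a  c  c  d
    0  0  0  0  0  0  0
  c 0  0  0  0  1  1  1
  c 0  0  0  0  1  2  2
  d 0  0  0  0  1  2  3
  e 0  1  1  1  1  2  3
  b 0  1  2  2  2  2  3
  b 0  1  2  2  2  2  3
  e 0  1  2  2  2  2  3
LCS: 'ccd'
LCS length = 3

3


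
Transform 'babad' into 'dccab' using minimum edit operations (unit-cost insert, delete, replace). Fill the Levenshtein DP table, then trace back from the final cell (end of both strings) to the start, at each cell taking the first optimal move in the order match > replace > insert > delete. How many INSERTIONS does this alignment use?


Edit distance = 4. Backtracking from cell (5, 5) with preference match > replace > insert > delete,
then listing the resulting alignment 'babad' -> 'dccab' left to right:
  Step 1: replace b->d
  Step 2: replace a->c
  Step 3: replace b->c
  Step 4: keep 'a'
  Step 5: replace d->b
Total insertions: 0

0


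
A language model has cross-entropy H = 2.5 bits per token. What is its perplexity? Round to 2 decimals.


Perplexity formula: PP = 2^H
H = 2.5
PP = 2^2.5
Decompose: 2^2.5 = 2^2 * 2^0.5 = 2^2 * sqrt(2)
2^2 = 4, sqrt(2) ~ 1.4142136
PP ~ 4 * 1.4142136 = 5.6568544
Rounded to 2 decimals: 5.66

5.66


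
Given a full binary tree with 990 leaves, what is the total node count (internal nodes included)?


Leaf nodes (terminals): 990
Internal nodes = n - 1 = 990 - 1 = 989
Total = leaves + internal = 990 + 989 = 1979

1979


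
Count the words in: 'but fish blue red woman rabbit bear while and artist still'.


Counting words by splitting on spaces:
  Word 1: 'but'
  Word 2: 'fish'
  Word 3: 'blue'
  Word 4: 'red'
  Word 5: 'woman'
  Word 6: 'rabbit'
  Word 7: 'bear'
  Word 8: 'while'
  Word 9: 'and'
  Word 10: 'artist'
  Word 11: 'still'
Total words: 11

11


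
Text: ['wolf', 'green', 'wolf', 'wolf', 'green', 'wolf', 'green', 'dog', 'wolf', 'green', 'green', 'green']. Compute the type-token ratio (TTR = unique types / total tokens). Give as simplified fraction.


Tokens: 12
Unique types: ('dog', 'green', 'wolf') = 3
TTR = 3/12
Simplify: divide both by 3 -> 1/4
TTR = 1/4

1/4


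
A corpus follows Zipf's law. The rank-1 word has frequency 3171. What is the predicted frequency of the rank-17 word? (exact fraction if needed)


Zipf's law: freq(rank) = f1 / rank
f1 = 3171, rank = 17
freq = 3171 / 17
GCD(3171, 17) = 1
Simplified: 3171/17

3171/17


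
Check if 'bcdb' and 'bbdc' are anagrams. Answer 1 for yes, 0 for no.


Sort characters of 'bcdb': 'bbcd'
Sort characters of 'bbdc': 'bbcd'
Sorted forms match -> they ARE anagrams
Result: 1

1


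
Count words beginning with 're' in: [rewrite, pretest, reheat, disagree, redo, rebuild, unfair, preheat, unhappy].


Checking each word for prefix 're':
  'rewrite' -> YES, starts with 're' (count: 1)
  'pretest' -> no (count: 1)
  'reheat' -> YES, starts with 're' (count: 2)
  'disagree' -> no (count: 2)
  'redo' -> YES, starts with 're' (count: 3)
  'rebuild' -> YES, starts with 're' (count: 4)
  'unfair' -> no (count: 4)
  'preheat' -> no (count: 4)
  'unhappy' -> no (count: 4)
Total with prefix 're': 4

4


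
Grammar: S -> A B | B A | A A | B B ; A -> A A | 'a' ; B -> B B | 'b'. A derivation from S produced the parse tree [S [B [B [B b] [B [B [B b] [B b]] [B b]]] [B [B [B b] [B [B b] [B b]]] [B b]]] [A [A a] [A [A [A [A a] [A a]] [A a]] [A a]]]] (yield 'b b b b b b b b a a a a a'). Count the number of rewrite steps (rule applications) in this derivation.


Every bracketed nonterminal node [X ...] in the tree is produced by exactly one rule application.
Reading the tree off as a leftmost derivation:
  Step 1: S  =>  B A   (applied S -> B A)
  Step 2: B A  =>  B B A   (applied B -> B B)
  Step 3: B B A  =>  B B B A   (applied B -> B B)
  Step 4: B B B A  =>  b B B A   (applied B -> b)
  Step 5: b B B A  =>  b B B B A   (applied B -> B B)
  Step 6: b B B B A  =>  b B B B B A   (applied B -> B B)
  Step 7: b B B B B A  =>  b b B B B A   (applied B -> b)
  Step 8: b b B B B A  =>  b b b B B A   (applied B -> b)
  Step 9: b b b B B A  =>  b b b b B A   (applied B -> b)
  Step 10: b b b b B A  =>  b b b b B B A   (applied B -> B B)
  Step 11: b b b b B B A  =>  b b b b B B B A   (applied B -> B B)
  Step 12: b b b b B B B A  =>  b b b b b B B A   (applied B -> b)
  Step 13: b b b b b B B A  =>  b b b b b B B B A   (applied B -> B B)
  Step 14: b b b b b B B B A  =>  b b b b b b B B A   (applied B -> b)
  Step 15: b b b b b b B B A  =>  b b b b b b b B A   (applied B -> b)
  Step 16: b b b b b b b B A  =>  b b b b b b b b A   (applied B -> b)
  Step 17: b b b b b b b b A  =>  b b b b b b b b A A   (applied A -> A A)
  Step 18: b b b b b b b b A A  =>  b b b b b b b b a A   (applied A -> a)
  Step 19: b b b b b b b b a A  =>  b b b b b b b b a A A   (applied A -> A A)
  Step 20: b b b b b b b b a A A  =>  b b b b b b b b a A A A   (applied A -> A A)
  Step 21: b b b b b b b b a A A A  =>  b b b b b b b b a A A A A   (applied A -> A A)
  Step 22: b b b b b b b b a A A A A  =>  b b b b b b b b a a A A A   (applied A -> a)
  Step 23: b b b b b b b b a a A A A  =>  b b b b b b b b a a a A A   (applied A -> a)
  Step 24: b b b b b b b b a a a A A  =>  b b b b b b b b a a a a A   (applied A -> a)
  Step 25: b b b b b b b b a a a a A  =>  b b b b b b b b a a a a a   (applied A -> a)
Final yield: b b b b b b b b a a a a a
Total rewrite steps: 25

25


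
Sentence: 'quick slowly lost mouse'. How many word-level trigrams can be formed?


Word trigrams from [4] words:
  Trigram 1: (quick slowly lost)
  Trigram 2: (slowly lost mouse)
Total word trigrams: 4 - 2 = 2

2


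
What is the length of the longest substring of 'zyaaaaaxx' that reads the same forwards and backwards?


Scanning 'zyaaaaaxx' for palindromic substrings.
Substring at positions 2-6: 'aaaaa'.
Check: reverse('aaaaa') = 'aaaaa' -> palindrome confirmed.
Neighbouring characters ('y' / 'x') break symmetry, so it cannot extend further.
No longer palindromic substring exists; longest length = 5

5


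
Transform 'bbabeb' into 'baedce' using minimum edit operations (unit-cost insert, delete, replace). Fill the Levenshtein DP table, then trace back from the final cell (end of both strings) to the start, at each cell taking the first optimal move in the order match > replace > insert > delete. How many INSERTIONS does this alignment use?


Edit distance = 5. Backtracking from cell (6, 6) with preference match > replace > insert > delete,
then listing the resulting alignment 'bbabeb' -> 'baedce' left to right:
  Step 1: keep 'b'
  Step 2: replace b->a
  Step 3: replace a->e
  Step 4: replace b->d
  Step 5: replace e->c
  Step 6: replace b->e
Total insertions: 0

0


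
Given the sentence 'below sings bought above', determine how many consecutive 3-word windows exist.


Word trigrams from [4] words:
  Trigram 1: (below sings bought)
  Trigram 2: (sings bought above)
Total word trigrams: 4 - 2 = 2

2


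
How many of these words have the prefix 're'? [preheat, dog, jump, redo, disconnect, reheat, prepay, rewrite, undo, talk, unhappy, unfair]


Checking each word for prefix 're':
  'preheat' -> no (count: 0)
  'dog' -> no (count: 0)
  'jump' -> no (count: 0)
  'redo' -> YES, starts with 're' (count: 1)
  'disconnect' -> no (count: 1)
  'reheat' -> YES, starts with 're' (count: 2)
  'prepay' -> no (count: 2)
  'rewrite' -> YES, starts with 're' (count: 3)
  'undo' -> no (count: 3)
  'talk' -> no (count: 3)
  'unhappy' -> no (count: 3)
  'unfair' -> no (count: 3)
Total with prefix 're': 3

3


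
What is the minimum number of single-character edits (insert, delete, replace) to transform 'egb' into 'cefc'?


Building DP table for s1='egb' (len 3) and s2='cefc' (len 4):
       c  e  f  c
    0  1  2  3  4
  e 1  1  1  2  3
  g 2  2  2  2  3
  b 3  3  3  3  3
Edit distance = dp[3][4] = 3

3


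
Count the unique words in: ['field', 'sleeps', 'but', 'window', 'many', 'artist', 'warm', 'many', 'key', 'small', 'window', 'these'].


Listing all tokens and tracking unique types:
  Token 1: 'field' -> NEW (unique so far: 1)
  Token 2: 'sleeps' -> NEW (unique so far: 2)
  Token 3: 'but' -> NEW (unique so far: 3)
  Token 4: 'window' -> NEW (unique so far: 4)
  Token 5: 'many' -> NEW (unique so far: 5)
  Token 6: 'artist' -> NEW (unique so far: 6)
  Token 7: 'warm' -> NEW (unique so far: 7)
  Token 8: 'many' -> duplicate (unique so far: 7)
  Token 9: 'key' -> NEW (unique so far: 8)
  Token 10: 'small' -> NEW (unique so far: 9)
  Token 11: 'window' -> duplicate (unique so far: 9)
  Token 12: 'these' -> NEW (unique so far: 10)
Unique types: ('artist', 'but', 'field', 'key', 'many', 'sleeps', 'small', 'these', 'warm', 'window')
Vocabulary size: 10

10
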